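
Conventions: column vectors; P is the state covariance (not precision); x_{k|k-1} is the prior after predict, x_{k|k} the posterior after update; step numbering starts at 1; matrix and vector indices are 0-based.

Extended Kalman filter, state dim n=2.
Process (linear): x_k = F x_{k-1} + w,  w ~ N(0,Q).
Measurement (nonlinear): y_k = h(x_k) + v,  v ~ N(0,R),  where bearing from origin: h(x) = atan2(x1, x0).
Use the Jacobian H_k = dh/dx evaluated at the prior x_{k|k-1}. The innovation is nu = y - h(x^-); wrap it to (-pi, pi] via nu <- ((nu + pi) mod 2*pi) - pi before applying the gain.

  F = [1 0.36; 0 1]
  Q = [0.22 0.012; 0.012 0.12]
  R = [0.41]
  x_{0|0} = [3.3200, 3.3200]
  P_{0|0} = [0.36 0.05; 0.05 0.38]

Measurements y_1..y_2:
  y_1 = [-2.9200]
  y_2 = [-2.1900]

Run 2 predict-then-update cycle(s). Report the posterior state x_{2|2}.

step 1: x^-=[4.5152, 3.3200]  P^-=[0.6652 0.1988; 0.1988 0.5000]  H_jac=[-0.1057 0.1438]  S=[0.4217]  K=[-0.0990; 0.1206]  nu=[2.7292]  x^+=[4.2451, 3.6492]  P^+=[0.6611 0.2038; 0.2038 0.4939]
step 2: x^-=[5.5588, 3.6492]  P^-=[1.0919 0.3936; 0.3936 0.6139]  H_jac=[-0.0825 0.1257]  S=[0.4190]  K=[-0.0970; 0.1067]  nu=[-2.7709]  x^+=[5.8275, 3.3536]  P^+=[1.0879 0.3980; 0.3980 0.6091]

x_post = [5.8275, 3.3536]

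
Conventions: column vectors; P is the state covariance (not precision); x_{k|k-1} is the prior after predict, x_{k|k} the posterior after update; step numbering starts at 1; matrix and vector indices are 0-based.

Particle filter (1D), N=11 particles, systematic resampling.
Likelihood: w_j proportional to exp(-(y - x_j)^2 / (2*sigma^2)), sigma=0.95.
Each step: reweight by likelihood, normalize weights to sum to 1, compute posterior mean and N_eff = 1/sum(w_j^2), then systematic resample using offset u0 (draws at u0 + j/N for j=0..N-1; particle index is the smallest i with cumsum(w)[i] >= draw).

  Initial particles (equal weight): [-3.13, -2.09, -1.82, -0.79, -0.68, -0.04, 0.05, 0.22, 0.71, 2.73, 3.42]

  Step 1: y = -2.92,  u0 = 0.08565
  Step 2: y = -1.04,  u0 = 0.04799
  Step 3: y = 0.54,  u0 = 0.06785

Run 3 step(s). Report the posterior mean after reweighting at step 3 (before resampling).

post_mean = -0.4659

step 1: w=[0.4178, 0.2923, 0.2190, 0.0347, 0.0266, 0.0043, 0.0032, 0.0018, 0.0003, 0.0000, 0.0000]  mean=-2.3621  Neff=3.2269  idx=[0, 0, 0, 0, 1, 1, 1, 2, 2, 2, 6]
step 2: w=[0.0191, 0.0191, 0.0191, 0.0191, 0.1169, 0.1169, 0.1169, 0.1537, 0.1537, 0.1537, 0.1115]  mean=-1.8065  Neff=7.9493  idx=[2, 4, 5, 6, 6, 7, 8, 8, 9, 9, 10]
step 3: w=[0.0005, 0.0182, 0.0182, 0.0182, 0.0182, 0.0384, 0.0384, 0.0384, 0.0384, 0.0384, 0.7349]  mean=-0.4659  Neff=1.8221  idx=[4, 7, 9, 10, 10, 10, 10, 10, 10, 10, 10]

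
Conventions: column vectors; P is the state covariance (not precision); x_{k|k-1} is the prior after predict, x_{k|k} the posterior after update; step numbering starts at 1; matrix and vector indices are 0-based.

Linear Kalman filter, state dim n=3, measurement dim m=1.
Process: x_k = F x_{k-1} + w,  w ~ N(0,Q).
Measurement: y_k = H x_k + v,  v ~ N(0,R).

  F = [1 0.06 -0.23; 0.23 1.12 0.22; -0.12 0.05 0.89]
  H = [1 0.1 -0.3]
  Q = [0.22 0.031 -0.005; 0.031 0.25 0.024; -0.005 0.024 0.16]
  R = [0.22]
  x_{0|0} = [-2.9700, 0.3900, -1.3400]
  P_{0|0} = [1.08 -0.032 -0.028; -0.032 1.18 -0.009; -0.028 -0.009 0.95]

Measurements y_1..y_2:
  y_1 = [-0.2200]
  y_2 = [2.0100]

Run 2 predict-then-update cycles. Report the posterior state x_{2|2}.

x_post = [0.7663, -0.2355, -1.9313]

step 1: x^-=[-2.6384, -0.5411, -0.8167]  P^-=[1.3638 0.2719 -0.3530; 0.2719 1.8095 0.2362; -0.3530 0.2362 0.9366]  S=[1.9382]  K=[0.7723; 0.1971; -0.3149]  nu=[2.2275]  x^+=[-0.9181, -0.1021, -1.5181]  P^+=[0.2077 -0.0231 0.1184; -0.0231 1.7343 0.3564; 0.1184 0.3564 0.7444]
step 2: x^-=[-0.5750, -0.6595, -1.2461]  P^-=[0.4063 0.0641 -0.0545; 0.0641 2.6482 0.6443; -0.0545 0.6443 0.7637]  S=[0.7284]  K=[0.5891; 0.1862; -0.3009]  nu=[2.2772]  x^+=[0.7663, -0.2355, -1.9313]  P^+=[0.1536 -0.0158 0.0746; -0.0158 2.6229 0.6851; 0.0746 0.6851 0.6977]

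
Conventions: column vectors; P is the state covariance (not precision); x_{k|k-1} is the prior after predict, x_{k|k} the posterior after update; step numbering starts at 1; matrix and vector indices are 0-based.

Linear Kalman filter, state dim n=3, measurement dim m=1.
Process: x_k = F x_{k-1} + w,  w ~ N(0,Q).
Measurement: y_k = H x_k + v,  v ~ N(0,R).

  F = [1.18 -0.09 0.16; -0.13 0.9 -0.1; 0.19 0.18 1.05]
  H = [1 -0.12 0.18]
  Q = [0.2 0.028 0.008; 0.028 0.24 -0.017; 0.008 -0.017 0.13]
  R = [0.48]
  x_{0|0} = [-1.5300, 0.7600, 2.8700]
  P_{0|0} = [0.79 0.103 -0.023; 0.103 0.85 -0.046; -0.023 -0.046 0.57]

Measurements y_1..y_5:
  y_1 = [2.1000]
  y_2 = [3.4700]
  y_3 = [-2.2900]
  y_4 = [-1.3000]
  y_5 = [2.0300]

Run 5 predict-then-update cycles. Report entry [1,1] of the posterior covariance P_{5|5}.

P_post[1,1] = 0.9922

step 1: x^-=[-1.4146, 0.5959, 2.8596]  P^-=[1.2922 -0.0644 0.2610; -0.0644 0.9311 0.0175; 0.2610 0.0175 0.7950]  S=[1.9201]  K=[0.7015; -0.0901; 0.2094]  nu=[3.0714]  x^+=[0.7400, 0.3192, 3.5027]  P^+=[0.3473 0.0570 -0.0210; 0.0570 0.9155 0.0537; -0.0210 0.0537 0.7108]
step 2: x^-=[1.4049, -0.1592, 3.8759]  P^-=[0.6877 -0.0385 0.1714; -0.0385 0.9710 0.1096; 0.1714 0.1096 0.9717]  S=[1.2794]  K=[0.5652; -0.1058; 0.2604]  nu=[1.3483]  x^+=[2.1670, -0.3019, 4.2270]  P^+=[0.2789 0.0380 -0.0169; 0.0380 0.9567 0.1448; -0.0169 0.1448 0.8849]
step 3: x^-=[3.2606, -0.9761, 4.7958]  P^-=[0.6001 -0.0412 0.1801; -0.0412 0.9931 0.1806; 0.1801 0.1806 1.1973]  S=[1.2002]  K=[0.5312; -0.1065; 0.3116]  nu=[-6.5310]  x^+=[-0.2086, -0.2805, 2.7608]  P^+=[0.2615 0.0267 -0.0185; 0.0267 0.9795 0.2205; -0.0185 0.2205 1.0807]
step 4: x^-=[0.2209, -0.5014, 2.8087]  P^-=[0.5807 -0.0437 0.1996; -0.0437 1.0022 0.2329; 0.1996 0.2329 1.4405]  S=[1.1941]  K=[0.5208; -0.1022; 0.3609]  nu=[-2.0866]  x^+=[-0.8658, -0.2881, 2.0558]  P^+=[0.2568 0.0198 -0.0248; 0.0198 0.9897 0.2770; -0.0248 0.2770 1.2850]
step 5: x^-=[-0.6668, -0.3523, 1.9422]  P^-=[0.5770 -0.0450 0.2196; -0.0450 1.0037 0.2656; 0.2196 0.2656 1.6842]  S=[1.2043]  K=[0.5164; -0.0977; 0.4076]  nu=[2.3050]  x^+=[0.5234, -0.5774, 2.8816]  P^+=[0.2558 0.0157 -0.0339; 0.0157 0.9922 0.3136; -0.0339 0.3136 1.4841]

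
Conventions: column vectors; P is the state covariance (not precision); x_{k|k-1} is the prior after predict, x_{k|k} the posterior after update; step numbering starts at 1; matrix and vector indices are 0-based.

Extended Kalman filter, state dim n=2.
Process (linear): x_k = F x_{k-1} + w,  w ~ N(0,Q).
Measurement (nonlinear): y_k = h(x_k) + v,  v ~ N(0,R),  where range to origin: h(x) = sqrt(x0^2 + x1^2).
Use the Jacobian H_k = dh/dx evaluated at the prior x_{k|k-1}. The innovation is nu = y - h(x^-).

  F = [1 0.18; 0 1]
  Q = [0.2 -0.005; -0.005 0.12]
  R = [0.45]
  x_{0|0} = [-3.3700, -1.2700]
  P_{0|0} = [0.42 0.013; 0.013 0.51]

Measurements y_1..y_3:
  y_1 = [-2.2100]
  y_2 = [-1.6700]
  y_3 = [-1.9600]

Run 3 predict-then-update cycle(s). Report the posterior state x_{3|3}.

x_post = [0.4268, 0.6520]

step 1: x^-=[-3.5986, -1.2700]  P^-=[0.6412 0.0998; 0.0998 0.6300]  H_jac=[-0.9430 -0.3328]  S=[1.1526]  K=[-0.5534; -0.2636]  nu=[-6.0261]  x^+=[-0.2637, 0.3182]  P^+=[0.2882 -0.0683; -0.0683 0.5499]
step 2: x^-=[-0.2064, 0.3182]  P^-=[0.4814 0.0257; 0.0257 0.6699]  H_jac=[-0.5441 0.8390]  S=[1.0407]  K=[-0.2310; 0.5267]  nu=[-2.0493]  x^+=[0.2670, -0.7611]  P^+=[0.4259 0.1523; 0.1523 0.3813]
step 3: x^-=[0.1300, -0.7611]  P^-=[0.6931 0.2159; 0.2159 0.5013]  H_jac=[0.1684 -0.9857]  S=[0.8850]  K=[-0.1086; -0.5172]  nu=[-2.7321]  x^+=[0.4268, 0.6520]  P^+=[0.6826 0.1662; 0.1662 0.2645]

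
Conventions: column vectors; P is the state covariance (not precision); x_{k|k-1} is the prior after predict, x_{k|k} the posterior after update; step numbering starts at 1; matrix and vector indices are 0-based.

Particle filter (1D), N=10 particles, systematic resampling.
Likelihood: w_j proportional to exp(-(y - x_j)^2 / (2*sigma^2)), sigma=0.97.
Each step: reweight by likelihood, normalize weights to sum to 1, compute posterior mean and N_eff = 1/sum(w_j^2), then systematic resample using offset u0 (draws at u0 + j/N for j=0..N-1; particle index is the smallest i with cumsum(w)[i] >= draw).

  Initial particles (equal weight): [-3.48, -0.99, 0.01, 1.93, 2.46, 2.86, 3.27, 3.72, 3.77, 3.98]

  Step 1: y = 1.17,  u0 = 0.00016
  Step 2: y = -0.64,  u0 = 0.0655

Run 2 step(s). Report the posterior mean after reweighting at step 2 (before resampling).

step 1: w=[0.0000, 0.0397, 0.2317, 0.3485, 0.1956, 0.1038, 0.0455, 0.0150, 0.0130, 0.0071]  mean=1.6957  Neff=4.3804  idx=[1, 2, 2, 3, 3, 3, 3, 4, 4, 5]
step 2: w=[0.3512, 0.2994, 0.2994, 0.0112, 0.0112, 0.0112, 0.0112, 0.0023, 0.0023, 0.0006]  mean=-0.2424  Neff=3.2984  idx=[0, 0, 0, 1, 1, 1, 2, 2, 2, 4]

post_mean = -0.2424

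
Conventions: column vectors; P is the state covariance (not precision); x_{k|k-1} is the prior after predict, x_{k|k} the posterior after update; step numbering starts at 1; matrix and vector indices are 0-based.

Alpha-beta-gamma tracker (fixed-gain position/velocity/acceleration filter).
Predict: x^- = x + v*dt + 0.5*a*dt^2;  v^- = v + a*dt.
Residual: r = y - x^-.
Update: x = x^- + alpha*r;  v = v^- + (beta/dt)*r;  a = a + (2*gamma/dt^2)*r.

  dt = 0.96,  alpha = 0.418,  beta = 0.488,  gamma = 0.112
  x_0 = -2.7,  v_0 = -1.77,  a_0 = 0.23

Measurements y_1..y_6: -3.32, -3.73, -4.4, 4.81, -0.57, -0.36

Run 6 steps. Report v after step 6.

v_post = 1.0670

step 1: x_pred=-4.2932  r=0.9732  x^+=-3.8864  v^+=-1.0545  a^+=0.4665
step 2: x_pred=-4.6837  r=0.9537  x^+=-4.2851  v^+=-0.1218  a^+=0.6984
step 3: x_pred=-4.0802  r=-0.3198  x^+=-4.2139  v^+=0.3861  a^+=0.6206
step 4: x_pred=-3.5573  r=8.3673  x^+=-0.0597  v^+=5.2352  a^+=2.6543
step 5: x_pred=6.1892  r=-6.7592  x^+=3.3638  v^+=4.3475  a^+=1.0115
step 6: x_pred=8.0035  r=-8.3635  x^+=4.5076  v^+=1.0670  a^+=-1.0213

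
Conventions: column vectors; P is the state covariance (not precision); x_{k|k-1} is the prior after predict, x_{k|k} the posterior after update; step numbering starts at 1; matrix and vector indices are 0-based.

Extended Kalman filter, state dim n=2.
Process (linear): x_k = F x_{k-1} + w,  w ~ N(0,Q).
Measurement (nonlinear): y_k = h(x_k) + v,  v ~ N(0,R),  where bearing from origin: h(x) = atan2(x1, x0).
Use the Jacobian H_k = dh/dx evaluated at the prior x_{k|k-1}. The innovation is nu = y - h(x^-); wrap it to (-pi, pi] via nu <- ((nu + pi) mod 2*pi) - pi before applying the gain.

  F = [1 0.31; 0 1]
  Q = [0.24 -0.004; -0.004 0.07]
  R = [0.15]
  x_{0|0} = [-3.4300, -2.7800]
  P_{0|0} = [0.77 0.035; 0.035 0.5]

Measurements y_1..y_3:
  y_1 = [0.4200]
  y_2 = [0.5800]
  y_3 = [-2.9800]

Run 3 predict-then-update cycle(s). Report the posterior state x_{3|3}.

step 1: x^-=[-4.2918, -2.7800]  P^-=[1.0797 0.1860; 0.1860 0.5700]  H_jac=[0.1063 -0.1641]  S=[0.1711]  K=[0.4926; -0.4313]  nu=[2.9868]  x^+=[-2.8205, -4.0682]  P^+=[1.0382 0.2223; 0.2223 0.5382]
step 2: x^-=[-4.0817, -4.0682]  P^-=[1.4678 0.3852; 0.3852 0.6082]  H_jac=[0.1225 -0.1229]  S=[0.1696]  K=[0.7810; -0.1625]  nu=[2.9378]  x^+=[-1.7873, -4.5456]  P^+=[1.3644 0.4067; 0.4067 0.6037]
step 3: x^-=[-3.1964, -4.5456]  P^-=[1.9145 0.5899; 0.5899 0.6737]  H_jac=[0.1472 -0.1035]  S=[0.1807]  K=[1.2216; 0.0946]  nu=[-0.7963]  x^+=[-4.1692, -4.6209]  P^+=[1.6449 0.5690; 0.5690 0.6721]

x_post = [-4.1692, -4.6209]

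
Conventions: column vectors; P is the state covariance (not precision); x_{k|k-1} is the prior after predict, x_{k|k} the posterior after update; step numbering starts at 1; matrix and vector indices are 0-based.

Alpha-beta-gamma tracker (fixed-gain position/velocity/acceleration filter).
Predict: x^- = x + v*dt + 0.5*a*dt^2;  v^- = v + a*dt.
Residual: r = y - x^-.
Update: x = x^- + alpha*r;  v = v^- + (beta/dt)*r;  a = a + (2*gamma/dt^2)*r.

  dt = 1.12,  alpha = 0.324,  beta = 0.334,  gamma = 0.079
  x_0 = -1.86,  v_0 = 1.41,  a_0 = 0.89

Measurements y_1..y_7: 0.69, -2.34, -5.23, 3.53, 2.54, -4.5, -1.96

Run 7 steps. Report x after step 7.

step 1: x_pred=0.2774  r=0.4126  x^+=0.4111  v^+=2.5298  a^+=0.9420
step 2: x_pred=3.8353  r=-6.1753  x^+=1.8345  v^+=1.7433  a^+=0.1641
step 3: x_pred=3.8899  r=-9.1199  x^+=0.9351  v^+=-0.7926  a^+=-0.9846
step 4: x_pred=-0.5701  r=4.1001  x^+=0.7583  v^+=-0.6726  a^+=-0.4681
step 5: x_pred=-0.2886  r=2.8286  x^+=0.6279  v^+=-0.3534  a^+=-0.1119
step 6: x_pred=0.1620  r=-4.6620  x^+=-1.3485  v^+=-1.8689  a^+=-0.6991
step 7: x_pred=-3.8801  r=1.9201  x^+=-3.2580  v^+=-2.0792  a^+=-0.4572

x_post = -3.2580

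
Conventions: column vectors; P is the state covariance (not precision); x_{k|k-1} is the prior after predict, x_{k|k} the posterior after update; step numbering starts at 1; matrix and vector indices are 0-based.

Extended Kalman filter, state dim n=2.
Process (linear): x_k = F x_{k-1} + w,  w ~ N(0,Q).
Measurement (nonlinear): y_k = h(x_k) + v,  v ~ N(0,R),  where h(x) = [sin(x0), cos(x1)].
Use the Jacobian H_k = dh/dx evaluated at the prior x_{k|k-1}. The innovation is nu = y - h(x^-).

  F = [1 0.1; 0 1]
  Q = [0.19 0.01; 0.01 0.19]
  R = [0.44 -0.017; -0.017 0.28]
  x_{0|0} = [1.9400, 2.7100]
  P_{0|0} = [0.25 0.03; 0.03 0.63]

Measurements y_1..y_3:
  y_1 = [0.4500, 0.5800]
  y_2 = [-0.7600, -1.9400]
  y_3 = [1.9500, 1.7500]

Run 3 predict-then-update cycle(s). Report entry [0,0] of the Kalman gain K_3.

K[0,0] = -0.5403

step 1: x^-=[2.2110, 2.7100]  P^-=[0.4523 0.1030; 0.1030 0.8200]  H_jac=[-0.5974 0.0000; 0.0000 -0.4183]  S=[0.6014 0.0087; 0.0087 0.4235]  K=[-0.4479 -0.0925; -0.0906 -0.8081]  nu=[-0.3520, 1.4883]  x^+=[2.2310, 1.5392]  P^+=[0.3273 0.0437; 0.0437 0.5372]
step 2: x^-=[2.3849, 1.5392]  P^-=[0.5314 0.1074; 0.1074 0.7272]  H_jac=[-0.7271 0.0000; 0.0000 -0.9995]  S=[0.7210 0.0611; 0.0611 1.0065]  K=[-0.5296 -0.0745; -0.0474 -0.7193]  nu=[-1.4465, -1.9716]  x^+=[3.2980, 3.0259]  P^+=[0.3188 0.0119; 0.0119 0.2007]
step 3: x^-=[3.6006, 3.0259]  P^-=[0.5131 0.0419; 0.0419 0.3907]  H_jac=[-0.8965 0.0000; 0.0000 -0.1154]  S=[0.8524 -0.0127; -0.0127 0.2852]  K=[-0.5403 -0.0410; -0.0465 -0.1602]  nu=[2.3931, 2.7433]  x^+=[2.1953, 2.4753]  P^+=[0.2644 0.0198; 0.0198 0.3817]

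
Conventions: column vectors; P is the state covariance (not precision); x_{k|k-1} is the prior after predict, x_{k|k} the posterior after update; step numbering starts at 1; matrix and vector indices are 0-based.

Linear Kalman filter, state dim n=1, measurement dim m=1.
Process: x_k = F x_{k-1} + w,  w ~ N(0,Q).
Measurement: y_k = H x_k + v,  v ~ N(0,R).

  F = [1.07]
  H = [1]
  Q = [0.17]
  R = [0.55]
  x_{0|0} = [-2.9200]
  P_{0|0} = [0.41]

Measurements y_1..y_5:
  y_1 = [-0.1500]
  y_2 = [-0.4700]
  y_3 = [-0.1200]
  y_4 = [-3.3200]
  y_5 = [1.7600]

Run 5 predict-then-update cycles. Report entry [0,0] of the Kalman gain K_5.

K[0,0] = 0.4539

step 1: x^-=[-3.1244]  P^-=[0.6394]  S=[1.1894]  K=[0.5376]  nu=[2.9744]  x^+=[-1.5254]  P^+=[0.2957]
step 2: x^-=[-1.6322]  P^-=[0.5085]  S=[1.0585]  K=[0.4804]  nu=[1.1622]  x^+=[-1.0739]  P^+=[0.2642]
step 3: x^-=[-1.1490]  P^-=[0.4725]  S=[1.0225]  K=[0.4621]  nu=[1.0290]  x^+=[-0.6735]  P^+=[0.2542]
step 4: x^-=[-0.7207]  P^-=[0.4610]  S=[1.0110]  K=[0.4560]  nu=[-2.5993]  x^+=[-1.9059]  P^+=[0.2508]
step 5: x^-=[-2.0393]  P^-=[0.4571]  S=[1.0071]  K=[0.4539]  nu=[3.7993]  x^+=[-0.3148]  P^+=[0.2496]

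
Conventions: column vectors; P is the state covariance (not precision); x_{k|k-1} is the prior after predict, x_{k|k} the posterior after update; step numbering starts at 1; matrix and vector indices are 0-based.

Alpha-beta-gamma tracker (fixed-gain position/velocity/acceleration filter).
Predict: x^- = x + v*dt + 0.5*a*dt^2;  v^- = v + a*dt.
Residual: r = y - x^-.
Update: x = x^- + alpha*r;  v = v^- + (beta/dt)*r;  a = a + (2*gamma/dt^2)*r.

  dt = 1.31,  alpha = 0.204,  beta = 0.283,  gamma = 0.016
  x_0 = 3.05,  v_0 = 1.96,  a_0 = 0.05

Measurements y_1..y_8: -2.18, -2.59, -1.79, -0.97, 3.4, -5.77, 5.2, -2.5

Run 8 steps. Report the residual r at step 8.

step 1: x_pred=5.6605  r=-7.8405  x^+=4.0610  v^+=0.3317  a^+=-0.0962
step 2: x_pred=4.4130  r=-7.0030  x^+=2.9844  v^+=-1.3072  a^+=-0.2268
step 3: x_pred=1.0774  r=-2.8674  x^+=0.4925  v^+=-2.2237  a^+=-0.2803
step 4: x_pred=-2.6611  r=1.6911  x^+=-2.3161  v^+=-2.2255  a^+=-0.2487
step 5: x_pred=-5.4450  r=8.8450  x^+=-3.6406  v^+=-0.6406  a^+=-0.0838
step 6: x_pred=-4.5516  r=-1.2184  x^+=-4.8002  v^+=-1.0135  a^+=-0.1065
step 7: x_pred=-6.2193  r=11.4193  x^+=-3.8898  v^+=1.3139  a^+=0.1064
step 8: x_pred=-2.0773  r=-0.4227  x^+=-2.1635  v^+=1.3620  a^+=0.0985

resid = -0.4227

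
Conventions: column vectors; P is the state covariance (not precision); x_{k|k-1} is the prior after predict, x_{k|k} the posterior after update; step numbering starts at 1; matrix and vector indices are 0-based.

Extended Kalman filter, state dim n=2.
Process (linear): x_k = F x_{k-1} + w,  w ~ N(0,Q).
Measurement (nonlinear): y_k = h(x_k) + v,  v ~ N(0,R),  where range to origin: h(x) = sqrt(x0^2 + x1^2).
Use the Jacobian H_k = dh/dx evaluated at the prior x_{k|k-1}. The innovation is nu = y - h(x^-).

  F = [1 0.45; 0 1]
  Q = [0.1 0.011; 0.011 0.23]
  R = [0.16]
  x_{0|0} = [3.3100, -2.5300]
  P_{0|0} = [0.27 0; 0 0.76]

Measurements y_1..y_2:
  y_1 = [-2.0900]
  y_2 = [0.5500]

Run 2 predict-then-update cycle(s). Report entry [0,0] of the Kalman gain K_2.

K[0,0] = 0.7127

step 1: x^-=[2.1715, -2.5300]  P^-=[0.5239 0.3530; 0.3530 0.9900]  H_jac=[0.6513 -0.7588]  S=[0.6034]  K=[0.1216; -0.8640]  nu=[-5.4241]  x^+=[1.5121, 2.1566]  P^+=[0.5150 0.4164; 0.4164 0.5396]
step 2: x^-=[2.4826, 2.1566]  P^-=[1.0990 0.6702; 0.6702 0.7696]  H_jac=[0.7549 0.6558]  S=[1.7809]  K=[0.7127; 0.5675]  nu=[-2.7385]  x^+=[0.5310, 0.6026]  P^+=[0.1945 -0.0500; -0.0500 0.1961]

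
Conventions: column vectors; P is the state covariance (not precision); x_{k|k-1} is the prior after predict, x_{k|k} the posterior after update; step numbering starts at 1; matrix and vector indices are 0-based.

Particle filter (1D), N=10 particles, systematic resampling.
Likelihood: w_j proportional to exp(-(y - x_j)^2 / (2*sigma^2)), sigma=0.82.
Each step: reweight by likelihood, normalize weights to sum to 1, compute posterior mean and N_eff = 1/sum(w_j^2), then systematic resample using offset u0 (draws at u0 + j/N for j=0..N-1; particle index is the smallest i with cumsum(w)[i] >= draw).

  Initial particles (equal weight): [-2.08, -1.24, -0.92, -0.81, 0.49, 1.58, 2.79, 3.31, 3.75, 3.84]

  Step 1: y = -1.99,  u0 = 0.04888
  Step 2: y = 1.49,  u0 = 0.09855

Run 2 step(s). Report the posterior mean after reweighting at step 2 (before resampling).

post_mean = -0.9537

step 1: w=[0.4066, 0.2692, 0.1746, 0.1453, 0.0042, 0.0000, 0.0000, 0.0000, 0.0000, 0.0000]  mean=-1.4558  Neff=3.4549  idx=[0, 0, 0, 0, 1, 1, 1, 2, 2, 3]
step 2: w=[0.0013, 0.0013, 0.0013, 0.0013, 0.0673, 0.0673, 0.0673, 0.2285, 0.2285, 0.3359]  mean=-0.9537  Neff=4.3315  idx=[5, 6, 7, 7, 8, 8, 9, 9, 9, 9]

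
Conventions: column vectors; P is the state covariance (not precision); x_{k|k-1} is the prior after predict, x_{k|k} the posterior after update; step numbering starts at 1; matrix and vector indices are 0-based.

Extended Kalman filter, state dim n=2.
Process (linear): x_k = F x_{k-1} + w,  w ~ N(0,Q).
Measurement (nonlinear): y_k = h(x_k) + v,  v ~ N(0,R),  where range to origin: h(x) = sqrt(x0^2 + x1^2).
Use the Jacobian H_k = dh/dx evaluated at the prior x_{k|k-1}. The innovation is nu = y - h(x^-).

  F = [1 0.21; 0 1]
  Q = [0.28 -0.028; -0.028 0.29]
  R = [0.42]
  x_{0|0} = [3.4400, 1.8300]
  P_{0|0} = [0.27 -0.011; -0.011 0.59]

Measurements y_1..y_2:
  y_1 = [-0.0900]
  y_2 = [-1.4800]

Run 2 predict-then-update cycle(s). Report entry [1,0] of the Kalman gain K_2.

step 1: x^-=[3.8243, 1.8300]  P^-=[0.5714 0.0849; 0.0849 0.8800]  H_jac=[0.9020 0.4316]  S=[1.1150]  K=[0.4951; 0.4094]  nu=[-4.3296]  x^+=[1.6806, 0.0577]  P^+=[0.2981 -0.1411; -0.1411 0.6932]
step 2: x^-=[1.6927, 0.0577]  P^-=[0.5494 -0.0235; -0.0235 0.9832]  H_jac=[0.9994 0.0341]  S=[0.9683]  K=[0.5662; 0.0103]  nu=[-3.1737]  x^+=[-0.1043, 0.0250]  P^+=[0.2389 -0.0292; -0.0292 0.9831]

K[1,0] = 0.0103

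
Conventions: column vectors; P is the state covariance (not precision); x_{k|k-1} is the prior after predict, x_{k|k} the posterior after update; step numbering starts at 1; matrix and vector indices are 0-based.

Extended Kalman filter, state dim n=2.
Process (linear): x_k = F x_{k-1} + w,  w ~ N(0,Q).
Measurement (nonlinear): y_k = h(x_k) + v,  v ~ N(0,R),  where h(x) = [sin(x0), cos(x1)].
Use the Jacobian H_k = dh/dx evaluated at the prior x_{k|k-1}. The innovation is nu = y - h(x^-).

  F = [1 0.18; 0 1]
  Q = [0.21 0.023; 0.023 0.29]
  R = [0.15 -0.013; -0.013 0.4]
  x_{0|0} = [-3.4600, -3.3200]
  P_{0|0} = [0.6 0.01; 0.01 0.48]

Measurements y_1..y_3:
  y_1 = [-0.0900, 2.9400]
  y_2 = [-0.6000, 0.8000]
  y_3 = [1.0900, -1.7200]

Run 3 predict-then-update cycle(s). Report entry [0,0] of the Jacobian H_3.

H_jac[0,0] = -0.7976

step 1: x^-=[-4.0576, -3.3200]  P^-=[0.8292 0.1194; 0.1194 0.7700]  H_jac=[-0.6090 0.0000; 0.0000 -0.1775]  S=[0.4575 -0.0001; -0.0001 0.4242]  K=[-1.1037 -0.0502; -0.1590 -0.3221]  nu=[-0.8832, 3.9241]  x^+=[-3.2798, -4.4436]  P^+=[0.2708 0.0323; 0.0323 0.7144]
step 2: x^-=[-4.0797, -4.4436]  P^-=[0.5155 0.1839; 0.1839 1.0044]  H_jac=[-0.5913 0.0000; 0.0000 -0.9641]  S=[0.3303 0.0918; 0.0918 1.3336]  K=[-0.9034 -0.0707; -0.1298 -0.7172]  nu=[-1.4064, 1.0655]  x^+=[-2.8845, -5.0252]  P^+=[0.2276 0.0172; 0.0172 0.2958]
step 3: x^-=[-3.7890, -5.0252]  P^-=[0.4534 0.0934; 0.0934 0.5858]  H_jac=[-0.7976 0.0000; 0.0000 -0.9515]  S=[0.4384 0.0579; 0.0579 0.9303]  K=[-0.8189 -0.0446; -0.0916 -0.5934]  nu=[0.4869, -2.0278]  x^+=[-4.0973, -3.8665]  P^+=[0.1533 0.0076; 0.0076 0.2482]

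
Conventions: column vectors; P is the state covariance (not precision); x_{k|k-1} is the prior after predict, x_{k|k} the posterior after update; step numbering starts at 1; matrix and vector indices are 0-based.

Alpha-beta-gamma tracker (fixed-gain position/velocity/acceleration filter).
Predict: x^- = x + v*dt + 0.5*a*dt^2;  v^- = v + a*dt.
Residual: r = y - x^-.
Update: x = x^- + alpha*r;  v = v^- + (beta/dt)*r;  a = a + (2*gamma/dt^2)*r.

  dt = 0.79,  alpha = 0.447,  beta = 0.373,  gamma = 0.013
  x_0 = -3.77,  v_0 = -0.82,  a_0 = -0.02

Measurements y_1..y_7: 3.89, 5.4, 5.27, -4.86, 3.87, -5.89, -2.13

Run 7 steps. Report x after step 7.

x_post = -4.2488

step 1: x_pred=-4.4240  r=8.3140  x^+=-0.7077  v^+=3.0897  a^+=0.3264
step 2: x_pred=1.8350  r=3.5650  x^+=3.4286  v^+=5.0307  a^+=0.4749
step 3: x_pred=7.5510  r=-2.2810  x^+=6.5314  v^+=4.3289  a^+=0.3799
step 4: x_pred=10.0698  r=-14.9298  x^+=3.3962  v^+=-2.4201  a^+=-0.2421
step 5: x_pred=1.4087  r=2.4613  x^+=2.5089  v^+=-1.4493  a^+=-0.1396
step 6: x_pred=1.3204  r=-7.2104  x^+=-1.9027  v^+=-4.9640  a^+=-0.4400
step 7: x_pred=-5.9615  r=3.8315  x^+=-4.2488  v^+=-3.5025  a^+=-0.2803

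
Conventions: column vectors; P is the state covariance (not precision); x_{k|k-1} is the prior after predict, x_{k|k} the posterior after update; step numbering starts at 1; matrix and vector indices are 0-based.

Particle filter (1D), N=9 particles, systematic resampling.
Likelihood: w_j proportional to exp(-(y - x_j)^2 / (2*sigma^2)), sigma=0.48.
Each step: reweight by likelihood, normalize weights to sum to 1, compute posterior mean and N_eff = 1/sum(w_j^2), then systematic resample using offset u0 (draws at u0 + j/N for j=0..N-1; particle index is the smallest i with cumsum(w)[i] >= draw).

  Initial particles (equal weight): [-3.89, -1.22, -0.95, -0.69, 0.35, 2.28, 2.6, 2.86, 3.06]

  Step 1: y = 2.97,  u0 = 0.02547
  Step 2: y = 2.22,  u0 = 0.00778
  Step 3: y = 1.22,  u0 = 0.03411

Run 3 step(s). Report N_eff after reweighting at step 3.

step 1: w=[0.0000, 0.0000, 0.0000, 0.0000, 0.0000, 0.1165, 0.2432, 0.3188, 0.3216]  mean=2.7935  Neff=3.6006  idx=[5, 6, 6, 6, 7, 7, 8, 8, 8]
step 2: w=[0.2131, 0.1570, 0.1570, 0.1570, 0.0883, 0.0883, 0.0464, 0.0464, 0.0464]  mean=2.6418  Neff=7.0715  idx=[0, 0, 1, 1, 2, 3, 3, 5, 6]
step 3: w=[0.3379, 0.3379, 0.0621, 0.0621, 0.0621, 0.0621, 0.0621, 0.0113, 0.0025]  mean=2.3878  Neff=4.0359  idx=[0, 0, 0, 1, 1, 1, 2, 4, 5]

N_eff = 4.0359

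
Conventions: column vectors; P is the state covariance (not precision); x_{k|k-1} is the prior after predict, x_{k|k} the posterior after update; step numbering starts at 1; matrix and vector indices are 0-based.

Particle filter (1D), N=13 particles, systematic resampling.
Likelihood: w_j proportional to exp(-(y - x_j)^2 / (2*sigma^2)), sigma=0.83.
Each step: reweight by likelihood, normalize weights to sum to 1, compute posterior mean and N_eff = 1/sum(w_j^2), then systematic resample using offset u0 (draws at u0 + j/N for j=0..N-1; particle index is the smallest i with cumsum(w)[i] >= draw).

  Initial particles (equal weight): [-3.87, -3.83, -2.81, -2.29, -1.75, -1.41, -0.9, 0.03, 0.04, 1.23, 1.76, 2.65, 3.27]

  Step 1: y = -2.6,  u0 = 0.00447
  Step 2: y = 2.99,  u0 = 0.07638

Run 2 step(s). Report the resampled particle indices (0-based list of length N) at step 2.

step 1: w=[0.0854, 0.0919, 0.2668, 0.2569, 0.1631, 0.0986, 0.0338, 0.0018, 0.0018, 0.0000, 0.0000, 0.0000, 0.0000]  mean=-2.4751  Neff=5.2531  idx=[0, 0, 1, 2, 2, 2, 3, 3, 3, 3, 4, 4, 5]
step 2: w=[0.0000, 0.0000, 0.0000, 0.0000, 0.0000, 0.0000, 0.0017, 0.0017, 0.0017, 0.0017, 0.0861, 0.0861, 0.8210]  mean=-1.4746  Neff=1.4516  idx=[10, 11, 12, 12, 12, 12, 12, 12, 12, 12, 12, 12, 12]

resampled_idx = [10, 11, 12, 12, 12, 12, 12, 12, 12, 12, 12, 12, 12]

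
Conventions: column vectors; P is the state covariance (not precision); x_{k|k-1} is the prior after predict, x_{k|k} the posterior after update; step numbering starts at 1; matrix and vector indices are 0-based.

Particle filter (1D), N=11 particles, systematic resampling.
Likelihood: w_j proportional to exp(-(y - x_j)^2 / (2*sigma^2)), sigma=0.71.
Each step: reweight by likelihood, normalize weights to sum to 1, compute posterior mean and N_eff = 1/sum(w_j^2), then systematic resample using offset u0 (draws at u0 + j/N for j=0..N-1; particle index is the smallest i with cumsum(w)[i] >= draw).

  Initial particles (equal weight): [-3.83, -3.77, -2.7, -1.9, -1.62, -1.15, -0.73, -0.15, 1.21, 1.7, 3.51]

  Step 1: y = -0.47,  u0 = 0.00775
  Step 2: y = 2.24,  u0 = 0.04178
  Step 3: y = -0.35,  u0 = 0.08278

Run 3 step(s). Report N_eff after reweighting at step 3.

step 1: w=[0.0000, 0.0000, 0.0024, 0.0446, 0.0913, 0.2144, 0.3171, 0.3063, 0.0206, 0.0032, 0.0000]  mean=-0.7329  Neff=3.9822  idx=[3, 4, 5, 5, 6, 6, 6, 6, 7, 7, 7]
step 2: w=[0.0000, 0.0000, 0.0010, 0.0010, 0.0144, 0.0144, 0.0144, 0.0144, 0.3135, 0.3135, 0.3135]  mean=-0.1854  Neff=3.3821  idx=[6, 8, 8, 8, 9, 9, 9, 9, 10, 10, 10]
step 3: w=[0.0827, 0.0917, 0.0917, 0.0917, 0.0917, 0.0917, 0.0917, 0.0917, 0.0917, 0.0917, 0.0917]  mean=-0.1980  Neff=10.9911  idx=[1, 1, 2, 3, 4, 5, 6, 7, 8, 9, 10]

N_eff = 10.9911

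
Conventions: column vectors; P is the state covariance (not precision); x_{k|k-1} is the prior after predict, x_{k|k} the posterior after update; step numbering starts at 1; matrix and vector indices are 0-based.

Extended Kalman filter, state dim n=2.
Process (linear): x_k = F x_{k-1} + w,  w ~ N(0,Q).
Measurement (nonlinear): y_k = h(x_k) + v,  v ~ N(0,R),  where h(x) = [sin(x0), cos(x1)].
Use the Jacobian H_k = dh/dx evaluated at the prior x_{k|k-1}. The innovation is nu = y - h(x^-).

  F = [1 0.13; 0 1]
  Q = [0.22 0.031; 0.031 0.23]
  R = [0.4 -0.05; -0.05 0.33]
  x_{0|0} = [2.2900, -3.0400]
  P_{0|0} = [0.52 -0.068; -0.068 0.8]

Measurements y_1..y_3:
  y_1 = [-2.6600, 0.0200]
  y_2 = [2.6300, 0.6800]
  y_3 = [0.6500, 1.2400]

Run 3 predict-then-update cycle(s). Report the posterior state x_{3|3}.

x_post = [1.2298, -0.6380]

step 1: x^-=[1.8948, -3.0400]  P^-=[0.7358 0.0670; 0.0670 1.0300]  H_jac=[-0.3184 0.0000; 0.0000 0.1014]  S=[0.4746 -0.0522; -0.0522 0.3406]  K=[-0.4998 -0.0566; -0.0114 0.3050]  nu=[-3.6080, 1.0148]  x^+=[3.6408, -2.6893]  P^+=[0.6191 0.0623; 0.0623 0.9979]
step 2: x^-=[3.2912, -2.6893]  P^-=[0.8722 0.2230; 0.2230 1.2279]  H_jac=[-0.9888 0.0000; 0.0000 0.4370]  S=[1.2528 -0.1464; -0.1464 0.5645]  K=[-0.6891 -0.0060; -0.0670 0.9332]  nu=[2.7790, 1.5794]  x^+=[1.3666, -1.4014]  P^+=[0.2785 0.0743; 0.0743 0.7123]
step 3: x^-=[1.1844, -1.4014]  P^-=[0.5298 0.1979; 0.1979 0.9423]  H_jac=[0.3769 0.0000; 0.0000 0.9857]  S=[0.4752 0.0235; 0.0235 1.2456]  K=[0.4128 0.1488; 0.1201 0.7435]  nu=[-0.2763, 1.0714]  x^+=[1.2298, -0.6380]  P^+=[0.4184 0.0289; 0.0289 0.2428]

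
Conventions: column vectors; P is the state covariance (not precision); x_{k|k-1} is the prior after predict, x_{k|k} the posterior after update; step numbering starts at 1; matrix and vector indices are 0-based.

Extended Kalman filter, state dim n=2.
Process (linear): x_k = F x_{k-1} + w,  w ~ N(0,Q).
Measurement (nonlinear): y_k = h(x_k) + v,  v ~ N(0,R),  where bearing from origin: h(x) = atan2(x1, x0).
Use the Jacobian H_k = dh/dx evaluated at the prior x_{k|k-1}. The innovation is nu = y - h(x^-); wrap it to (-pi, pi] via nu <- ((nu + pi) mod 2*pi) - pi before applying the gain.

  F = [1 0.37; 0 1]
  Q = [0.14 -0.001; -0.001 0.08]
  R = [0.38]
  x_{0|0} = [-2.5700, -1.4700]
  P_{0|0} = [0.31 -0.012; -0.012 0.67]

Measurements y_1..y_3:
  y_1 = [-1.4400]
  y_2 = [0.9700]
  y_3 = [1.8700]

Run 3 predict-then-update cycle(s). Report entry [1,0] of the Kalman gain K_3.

K[1,0] = -0.3140

step 1: x^-=[-3.1139, -1.4700]  P^-=[0.5328 0.2349; 0.2349 0.7500]  H_jac=[0.1240 -0.2626]  S=[0.4246]  K=[0.0103; -0.3953]  nu=[1.2605]  x^+=[-3.1009, -1.9683]  P^+=[0.5328 0.2366; 0.2366 0.6837]
step 2: x^-=[-3.8292, -1.9683]  P^-=[0.9415 0.4886; 0.4886 0.7637]  H_jac=[0.1062 -0.2066]  S=[0.4018]  K=[-0.0024; -0.2635]  nu=[-2.6464]  x^+=[-3.8229, -1.2709]  P^+=[0.9415 0.4883; 0.4883 0.7358]
step 3: x^-=[-4.2931, -1.2709]  P^-=[1.5436 0.7596; 0.7596 0.8158]  H_jac=[0.0634 -0.2142]  S=[0.4030]  K=[-0.1608; -0.3140]  nu=[-1.5594]  x^+=[-4.0423, -0.7812]  P^+=[1.5332 0.7392; 0.7392 0.7760]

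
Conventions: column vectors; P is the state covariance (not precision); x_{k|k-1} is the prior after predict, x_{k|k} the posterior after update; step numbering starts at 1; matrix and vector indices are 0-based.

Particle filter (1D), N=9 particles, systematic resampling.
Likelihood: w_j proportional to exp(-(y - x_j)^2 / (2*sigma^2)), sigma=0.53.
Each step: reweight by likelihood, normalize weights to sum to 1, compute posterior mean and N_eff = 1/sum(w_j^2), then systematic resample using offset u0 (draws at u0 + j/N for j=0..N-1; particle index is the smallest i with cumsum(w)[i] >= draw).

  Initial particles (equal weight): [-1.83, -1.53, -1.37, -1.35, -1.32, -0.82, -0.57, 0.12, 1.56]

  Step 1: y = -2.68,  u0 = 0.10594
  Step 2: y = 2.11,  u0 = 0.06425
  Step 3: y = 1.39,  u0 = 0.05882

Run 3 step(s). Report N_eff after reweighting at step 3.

step 1: w=[0.5516, 0.1896, 0.0941, 0.0856, 0.0742, 0.0042, 0.0007, 0.0000, 0.0000]  mean=-1.6457  Neff=2.7634  idx=[0, 0, 0, 0, 0, 1, 2, 3, 4]
step 2: w=[0.0005, 0.0005, 0.0005, 0.0005, 0.0005, 0.0308, 0.2340, 0.2996, 0.4329]  mean=-1.3485  Neff=3.0043  idx=[6, 6, 7, 7, 7, 8, 8, 8, 8]
step 3: w=[0.0823, 0.0823, 0.1000, 0.1000, 0.1000, 0.1338, 0.1338, 0.1338, 0.1338]  mean=-1.3372  Neff=8.6798  idx=[0, 2, 3, 4, 5, 6, 6, 7, 8]

N_eff = 8.6798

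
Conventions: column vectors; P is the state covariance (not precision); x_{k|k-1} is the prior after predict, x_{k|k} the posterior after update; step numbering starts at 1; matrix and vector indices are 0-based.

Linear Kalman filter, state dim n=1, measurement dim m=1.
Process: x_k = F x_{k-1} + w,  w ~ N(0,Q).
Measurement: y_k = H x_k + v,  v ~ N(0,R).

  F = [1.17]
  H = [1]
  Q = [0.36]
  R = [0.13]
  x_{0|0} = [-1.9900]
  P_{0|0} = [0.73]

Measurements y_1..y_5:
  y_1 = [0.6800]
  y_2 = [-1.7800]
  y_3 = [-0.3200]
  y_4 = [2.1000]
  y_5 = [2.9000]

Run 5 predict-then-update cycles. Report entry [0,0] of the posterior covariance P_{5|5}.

P_post[0,0] = 0.1032

step 1: x^-=[-2.3283]  P^-=[1.3593]  S=[1.4893]  K=[0.9127]  nu=[3.0083]  x^+=[0.4174]  P^+=[0.1187]
step 2: x^-=[0.4884]  P^-=[0.5224]  S=[0.6524]  K=[0.8007]  nu=[-2.2684]  x^+=[-1.3280]  P^+=[0.1041]
step 3: x^-=[-1.5538]  P^-=[0.5025]  S=[0.6325]  K=[0.7945]  nu=[1.2338]  x^+=[-0.5736]  P^+=[0.1033]
step 4: x^-=[-0.6711]  P^-=[0.5014]  S=[0.6314]  K=[0.7941]  nu=[2.7711]  x^+=[1.5294]  P^+=[0.1032]
step 5: x^-=[1.7894]  P^-=[0.5013]  S=[0.6313]  K=[0.7941]  nu=[1.1106]  x^+=[2.6713]  P^+=[0.1032]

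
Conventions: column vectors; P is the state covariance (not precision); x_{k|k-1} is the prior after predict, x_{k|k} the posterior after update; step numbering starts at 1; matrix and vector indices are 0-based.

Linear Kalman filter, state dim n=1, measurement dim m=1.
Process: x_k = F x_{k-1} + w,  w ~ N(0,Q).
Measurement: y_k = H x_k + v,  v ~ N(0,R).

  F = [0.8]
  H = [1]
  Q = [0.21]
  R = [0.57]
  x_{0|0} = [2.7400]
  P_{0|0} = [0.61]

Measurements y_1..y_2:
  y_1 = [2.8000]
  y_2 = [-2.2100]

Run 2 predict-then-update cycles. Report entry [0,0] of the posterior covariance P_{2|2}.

P_post[0,0] = 0.2341

step 1: x^-=[2.1920]  P^-=[0.6004]  S=[1.1704]  K=[0.5130]  nu=[0.6080]  x^+=[2.5039]  P^+=[0.2924]
step 2: x^-=[2.0031]  P^-=[0.3971]  S=[0.9671]  K=[0.4106]  nu=[-4.2131]  x^+=[0.2731]  P^+=[0.2341]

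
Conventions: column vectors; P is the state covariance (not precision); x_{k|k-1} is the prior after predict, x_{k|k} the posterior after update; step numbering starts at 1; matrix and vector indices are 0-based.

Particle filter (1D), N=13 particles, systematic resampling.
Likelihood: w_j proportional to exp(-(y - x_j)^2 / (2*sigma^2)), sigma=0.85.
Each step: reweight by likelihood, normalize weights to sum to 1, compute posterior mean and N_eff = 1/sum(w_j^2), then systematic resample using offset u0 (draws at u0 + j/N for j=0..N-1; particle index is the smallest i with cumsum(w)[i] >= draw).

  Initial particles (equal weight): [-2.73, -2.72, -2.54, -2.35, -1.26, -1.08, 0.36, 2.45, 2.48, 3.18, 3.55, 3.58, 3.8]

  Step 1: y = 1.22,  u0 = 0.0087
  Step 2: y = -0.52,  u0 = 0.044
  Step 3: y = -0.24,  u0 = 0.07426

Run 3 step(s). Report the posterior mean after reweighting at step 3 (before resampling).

post_mean = 0.1948

step 1: w=[0.0000, 0.0000, 0.0000, 0.0001, 0.0098, 0.0178, 0.4138, 0.2423, 0.2301, 0.0484, 0.0161, 0.0146, 0.0069]  mean=1.5711  Neff=3.4940  idx=[4, 6, 6, 6, 6, 6, 7, 7, 7, 8, 8, 8, 9]
step 2: w=[0.1890, 0.1615, 0.1615, 0.1615, 0.1615, 0.1615, 0.0006, 0.0006, 0.0006, 0.0005, 0.0005, 0.0005, 0.0000]  mean=0.0613  Neff=6.0194  idx=[0, 0, 1, 1, 2, 2, 2, 3, 3, 4, 4, 5, 5]
step 3: w=[0.0510, 0.0510, 0.0816, 0.0816, 0.0816, 0.0816, 0.0816, 0.0816, 0.0816, 0.0816, 0.0816, 0.0816, 0.0816]  mean=0.1948  Neff=12.7366  idx=[1, 2, 3, 4, 5, 6, 7, 8, 9, 10, 11, 12, 12]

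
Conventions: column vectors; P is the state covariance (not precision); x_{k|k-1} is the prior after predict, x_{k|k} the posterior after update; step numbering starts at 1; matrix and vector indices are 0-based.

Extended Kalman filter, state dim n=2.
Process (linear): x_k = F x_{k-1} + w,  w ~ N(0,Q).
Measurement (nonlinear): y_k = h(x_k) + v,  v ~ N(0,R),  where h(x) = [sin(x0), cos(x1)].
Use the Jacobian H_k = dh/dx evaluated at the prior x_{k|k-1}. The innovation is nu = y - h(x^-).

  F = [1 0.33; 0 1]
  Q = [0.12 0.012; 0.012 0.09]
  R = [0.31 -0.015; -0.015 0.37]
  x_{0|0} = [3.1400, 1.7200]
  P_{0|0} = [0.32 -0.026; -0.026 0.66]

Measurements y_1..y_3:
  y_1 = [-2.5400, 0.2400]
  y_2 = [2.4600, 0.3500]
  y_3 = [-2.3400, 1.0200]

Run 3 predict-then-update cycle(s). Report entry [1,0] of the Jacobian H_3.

step 1: x^-=[3.7076, 1.7200]  P^-=[0.4947 0.2038; 0.2038 0.7500]  H_jac=[-0.8440 0.0000; 0.0000 -0.9889]  S=[0.6624 0.1551; 0.1551 1.1034]  K=[-0.6076 -0.0972; -0.1058 -0.6573]  nu=[-2.0037, 0.3887]  x^+=[4.8872, 1.6765]  P^+=[0.2214 0.0272; 0.0272 0.2443]
step 2: x^-=[5.4405, 1.6765]  P^-=[0.3860 0.1198; 0.1198 0.3343]  H_jac=[0.6654 0.0000; 0.0000 -0.9944]  S=[0.4809 -0.0943; -0.0943 0.7006]  K=[0.5143 -0.1008; 0.0747 -0.4645]  nu=[3.2065, 0.4555]  x^+=[7.0436, 1.7045]  P^+=[0.2419 0.0453; 0.0453 0.1739]
step 3: x^-=[7.6060, 1.7045]  P^-=[0.4107 0.1147; 0.1147 0.2639]  H_jac=[0.2454 0.0000; 0.0000 -0.9911]  S=[0.3347 -0.0429; -0.0429 0.6293]  K=[0.2804 -0.1615; 0.0311 -0.4136]  nu=[-3.3094, 1.1533]  x^+=[6.4918, 1.1246]  P^+=[0.3641 0.0645; 0.0645 0.1549]

H_jac[1,0] = 0.0000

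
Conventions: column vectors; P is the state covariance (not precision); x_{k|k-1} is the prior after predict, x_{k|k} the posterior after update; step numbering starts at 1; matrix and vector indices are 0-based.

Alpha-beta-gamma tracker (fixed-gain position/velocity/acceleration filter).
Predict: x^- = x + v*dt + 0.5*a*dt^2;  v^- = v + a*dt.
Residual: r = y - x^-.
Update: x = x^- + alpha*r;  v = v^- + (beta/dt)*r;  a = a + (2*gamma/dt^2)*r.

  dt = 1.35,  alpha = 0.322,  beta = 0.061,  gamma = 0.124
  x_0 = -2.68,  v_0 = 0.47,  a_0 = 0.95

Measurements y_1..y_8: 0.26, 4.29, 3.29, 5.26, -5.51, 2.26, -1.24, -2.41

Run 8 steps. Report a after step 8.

step 1: x_pred=-1.1798  r=1.4398  x^+=-0.7162  v^+=1.8176  a^+=1.1459
step 2: x_pred=2.7817  r=1.5083  x^+=3.2674  v^+=3.4327  a^+=1.3512
step 3: x_pred=9.1328  r=-5.8428  x^+=7.2514  v^+=4.9928  a^+=0.5561
step 4: x_pred=14.4984  r=-9.2384  x^+=11.5236  v^+=5.3261  a^+=-0.7010
step 5: x_pred=18.0750  r=-23.5850  x^+=10.4806  v^+=3.3140  a^+=-3.9104
step 6: x_pred=11.3911  r=-9.1311  x^+=8.4509  v^+=-2.3777  a^+=-5.1529
step 7: x_pred=0.5454  r=-1.7854  x^+=-0.0295  v^+=-9.4148  a^+=-5.3959
step 8: x_pred=-17.6565  r=15.2465  x^+=-12.7471  v^+=-16.0104  a^+=-3.3212

a_post = -3.3212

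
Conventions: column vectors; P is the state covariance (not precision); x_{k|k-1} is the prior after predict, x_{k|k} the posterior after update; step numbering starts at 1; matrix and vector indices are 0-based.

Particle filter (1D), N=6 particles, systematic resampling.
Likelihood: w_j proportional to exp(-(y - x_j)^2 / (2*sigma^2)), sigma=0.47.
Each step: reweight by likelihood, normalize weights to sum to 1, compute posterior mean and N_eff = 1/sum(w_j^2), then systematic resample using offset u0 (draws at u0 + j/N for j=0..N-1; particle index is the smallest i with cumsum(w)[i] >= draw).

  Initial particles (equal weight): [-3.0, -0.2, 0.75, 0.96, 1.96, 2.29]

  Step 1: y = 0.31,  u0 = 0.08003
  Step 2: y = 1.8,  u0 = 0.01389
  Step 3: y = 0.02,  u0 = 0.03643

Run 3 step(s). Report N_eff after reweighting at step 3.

N_eff = 5.4553

step 1: w=[0.0000, 0.3498, 0.4066, 0.2422, 0.0013, 0.0001]  mean=0.4703  Neff=2.8874  idx=[1, 1, 2, 2, 2, 3]
step 2: w=[0.0003, 0.0003, 0.1832, 0.1832, 0.1832, 0.4499]  mean=0.8440  Neff=3.2995  idx=[2, 2, 3, 4, 5, 5]
step 3: w=[0.2039, 0.2039, 0.2039, 0.2039, 0.0922, 0.0922]  mean=0.7887  Neff=5.4553  idx=[0, 0, 1, 2, 3, 4]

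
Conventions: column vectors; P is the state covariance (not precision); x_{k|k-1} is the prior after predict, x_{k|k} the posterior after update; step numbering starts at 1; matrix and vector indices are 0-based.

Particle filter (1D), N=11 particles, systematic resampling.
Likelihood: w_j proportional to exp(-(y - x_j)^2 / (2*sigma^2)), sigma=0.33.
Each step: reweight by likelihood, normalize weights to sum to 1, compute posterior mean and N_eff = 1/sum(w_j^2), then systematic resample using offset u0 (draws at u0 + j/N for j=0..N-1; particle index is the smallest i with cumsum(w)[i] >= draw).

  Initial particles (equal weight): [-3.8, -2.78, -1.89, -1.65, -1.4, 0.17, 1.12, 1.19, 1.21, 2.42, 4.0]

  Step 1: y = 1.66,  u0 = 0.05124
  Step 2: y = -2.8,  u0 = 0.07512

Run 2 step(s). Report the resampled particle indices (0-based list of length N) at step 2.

resampled_idx = [0, 0, 0, 1, 1, 1, 2, 2, 2, 3, 8]

step 1: w=[0.0000, 0.0000, 0.0000, 0.0000, 0.0000, 0.0000, 0.2405, 0.3327, 0.3621, 0.0647, 0.0000]  mean=1.2599  Neff=3.2915  idx=[6, 6, 6, 7, 7, 7, 8, 8, 8, 8, 9]
step 2: w=[0.2952, 0.2952, 0.2952, 0.0232, 0.0232, 0.0232, 0.0111, 0.0111, 0.0111, 0.0111, 0.0000]  mean=1.1289  Neff=3.7934  idx=[0, 0, 0, 1, 1, 1, 2, 2, 2, 3, 8]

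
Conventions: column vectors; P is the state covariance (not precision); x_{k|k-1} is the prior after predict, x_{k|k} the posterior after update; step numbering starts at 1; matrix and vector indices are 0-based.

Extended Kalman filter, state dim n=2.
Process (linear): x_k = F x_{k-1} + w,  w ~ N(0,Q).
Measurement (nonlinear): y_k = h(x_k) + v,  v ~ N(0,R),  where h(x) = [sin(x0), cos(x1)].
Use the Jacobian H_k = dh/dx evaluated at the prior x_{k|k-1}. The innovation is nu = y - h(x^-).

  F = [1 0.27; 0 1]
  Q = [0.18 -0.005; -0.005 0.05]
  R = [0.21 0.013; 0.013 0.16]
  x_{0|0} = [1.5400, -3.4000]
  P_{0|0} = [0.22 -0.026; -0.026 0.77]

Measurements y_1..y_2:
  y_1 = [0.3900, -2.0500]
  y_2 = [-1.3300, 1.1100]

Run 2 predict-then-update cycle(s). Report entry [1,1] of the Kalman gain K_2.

K[1,1] = 0.9241

step 1: x^-=[0.6220, -3.4000]  P^-=[0.4421 0.1769; 0.1769 0.8200]  H_jac=[0.8127 0.0000; 0.0000 -0.2555]  S=[0.5020 -0.0237; -0.0237 0.2135]  K=[0.7094 -0.1328; 0.2413 -0.9544]  nu=[-0.1927, -1.0832]  x^+=[0.6292, -2.4126]  P^+=[0.1812 0.0471; 0.0471 0.5853]
step 2: x^-=[-0.0222, -2.4126]  P^-=[0.4293 0.2001; 0.2001 0.6353]  H_jac=[0.9998 0.0000; 0.0000 0.6661]  S=[0.6391 0.1463; 0.1463 0.4419]  K=[0.6519 0.0859; 0.1016 0.9241]  nu=[-1.3078, 1.8559]  x^+=[-0.7154, -0.8305]  P^+=[0.1381 0.0333; 0.0333 0.2240]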